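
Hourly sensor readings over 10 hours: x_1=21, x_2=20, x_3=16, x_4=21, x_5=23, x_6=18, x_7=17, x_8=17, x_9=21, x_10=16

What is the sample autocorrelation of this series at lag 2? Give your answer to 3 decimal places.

-0.393

Mean x̄ = (21 + 20 + 16 + 21 + 23 + 18 + 17 + 17 + 21 + 16)/10 = 19.0000
Numerator Σ_{t=1}^{8}(x_t−x̄)(x_{t+2}−x̄) = -22.0000
Denominator Σ(x_t−x̄)² = 56.0000
r_2 = -22.0000 / 56.0000 = -0.393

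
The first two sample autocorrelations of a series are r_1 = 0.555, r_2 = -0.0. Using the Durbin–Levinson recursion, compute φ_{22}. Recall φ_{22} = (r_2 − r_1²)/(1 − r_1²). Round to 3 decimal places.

φ_{22} = (r_2 − r_1²) / (1 − r_1²)
r_1² = (0.555)² = 0.308025
Numerator = -0.0 − 0.3080 = -0.3080; denominator = 1 − 0.3080 = 0.6920
φ_{22} = -0.3080 / 0.6920 = -0.445

-0.445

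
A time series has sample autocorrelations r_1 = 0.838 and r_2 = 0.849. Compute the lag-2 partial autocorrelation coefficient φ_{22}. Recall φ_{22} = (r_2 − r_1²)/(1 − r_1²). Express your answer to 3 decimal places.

0.493

φ_{22} = (r_2 − r_1²) / (1 − r_1²)
r_1² = (0.838)² = 0.702244
Numerator = 0.849 − 0.7022 = 0.1468; denominator = 1 − 0.7022 = 0.2978
φ_{22} = 0.1468 / 0.2978 = 0.493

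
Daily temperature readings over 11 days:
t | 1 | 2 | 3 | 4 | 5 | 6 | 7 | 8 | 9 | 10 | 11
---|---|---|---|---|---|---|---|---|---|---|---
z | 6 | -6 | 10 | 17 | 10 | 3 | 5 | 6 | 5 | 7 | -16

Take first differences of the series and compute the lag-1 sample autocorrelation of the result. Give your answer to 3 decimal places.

-0.113

First differences Δz: -12, 16, 7, -7, -7, 2, 1, -1, 2, -23
Mean of differences = -2.2000
Numerator Σ(Δz_t−Δz̄)(Δz_{t+1}−Δz̄) = -117.2400
Denominator Σ(Δz_t−Δz̄)² = 1037.6000
r_1(Δz) = -117.2400 / 1037.6000 = -0.113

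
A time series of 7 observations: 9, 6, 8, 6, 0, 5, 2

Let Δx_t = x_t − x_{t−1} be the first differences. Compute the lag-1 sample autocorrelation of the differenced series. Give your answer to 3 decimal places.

First differences Δx: -3, 2, -2, -6, 5, -3
Mean of differences = -1.1667
Numerator Σ(Δx_t−Δx̄)(Δx_{t+1}−Δx̄) = -45.5278
Denominator Σ(Δx_t−Δx̄)² = 78.8333
r_1(Δx) = -45.5278 / 78.8333 = -0.578

-0.578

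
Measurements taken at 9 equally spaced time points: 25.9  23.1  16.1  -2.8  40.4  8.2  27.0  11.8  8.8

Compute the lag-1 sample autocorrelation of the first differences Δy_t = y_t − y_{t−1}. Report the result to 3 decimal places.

-0.756

First differences Δy: -2.8, -7.0, -18.9, 43.2, -32.2, 18.8, -15.2, -3.0
Mean of differences = -2.1375
Numerator Σ(Δy_t−Δȳ)(Δy_{t+1}−Δȳ) = -2929.8627
Denominator Σ(Δy_t−Δȳ)² = 3874.0588
r_1(Δy) = -2929.8627 / 3874.0588 = -0.756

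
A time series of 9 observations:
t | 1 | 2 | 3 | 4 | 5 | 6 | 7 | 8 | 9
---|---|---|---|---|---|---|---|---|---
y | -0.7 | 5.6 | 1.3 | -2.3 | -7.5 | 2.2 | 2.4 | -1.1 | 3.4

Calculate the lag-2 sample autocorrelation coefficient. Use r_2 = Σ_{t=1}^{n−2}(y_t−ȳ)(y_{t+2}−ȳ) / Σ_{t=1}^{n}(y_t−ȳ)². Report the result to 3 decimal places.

-0.339

Mean ȳ = (-0.7 + 5.6 + 1.3 − 2.3 − 7.5 + 2.2 + 2.4 − 1.1 + 3.4)/9 = 0.3667
Σ(y_t−ȳ)(y_{t+2}−ȳ) = (-0.9956) + (-13.9556) + (-7.3422) + (-4.8889) + (-15.9956) + (-2.6889) + (6.1678) = -39.6989
Denominator Σ(y_t−ȳ)² = 117.2400
r_2 = -39.6989 / 117.2400 = -0.339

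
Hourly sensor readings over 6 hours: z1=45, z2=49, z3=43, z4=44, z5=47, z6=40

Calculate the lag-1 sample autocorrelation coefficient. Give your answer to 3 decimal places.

-0.347

Mean z̄ = (45 + 49 + 43 + 44 + 47 + 40)/6 = 44.6667
Numerator Σ_{t=1}^{5}(z_t−z̄)(z_{t+1}−z̄) = -17.1111
Denominator Σ(z_t−z̄)² = 49.3333
r_1 = -17.1111 / 49.3333 = -0.347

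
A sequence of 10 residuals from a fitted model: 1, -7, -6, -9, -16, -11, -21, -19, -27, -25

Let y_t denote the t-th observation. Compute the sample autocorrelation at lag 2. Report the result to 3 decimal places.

0.404

Mean ȳ = (1 − 7 − 6 − 9 − 16 − 11 − 21 − 19 − 27 − 25)/10 = -14.0000
Numerator Σ_{t=1}^{8}(y_t−ȳ)(y_{t+2}−ȳ) = 299.0000
Denominator Σ(y_t−ȳ)² = 740.0000
r_2 = 299.0000 / 740.0000 = 0.404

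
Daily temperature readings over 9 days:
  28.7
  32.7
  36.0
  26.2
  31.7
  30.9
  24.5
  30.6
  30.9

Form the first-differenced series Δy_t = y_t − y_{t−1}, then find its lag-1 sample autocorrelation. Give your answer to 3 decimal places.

-0.471

First differences Δy: 4.0, 3.3, -9.8, 5.5, -0.8, -6.4, 6.1, 0.3
Mean of differences = 0.2750
Numerator Σ(Δy_t−Δȳ)(Δy_{t+1}−Δȳ) = -109.0281
Denominator Σ(Δy_t−Δȳ)² = 231.4750
r_1(Δy) = -109.0281 / 231.4750 = -0.471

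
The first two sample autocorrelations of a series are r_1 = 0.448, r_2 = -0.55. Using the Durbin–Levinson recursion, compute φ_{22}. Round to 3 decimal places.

φ_{22} = (r_2 − r_1²) / (1 − r_1²)
r_1² = (0.448)² = 0.200704
Numerator = -0.55 − 0.2007 = -0.7507; denominator = 1 − 0.2007 = 0.7993
φ_{22} = -0.7507 / 0.7993 = -0.939

-0.939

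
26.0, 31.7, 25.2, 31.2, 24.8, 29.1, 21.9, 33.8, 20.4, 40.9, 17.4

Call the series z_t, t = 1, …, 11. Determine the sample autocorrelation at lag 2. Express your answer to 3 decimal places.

Mean z̄ = (26.0 + 31.7 + 25.2 + 31.2 + 24.8 + 29.1 + 21.9 + 33.8 + 20.4 + 40.9 + 17.4)/11 = 27.4909
Numerator Σ_{t=1}^{9}(z_t−z̄)(z_{t+2}−z̄) = 252.1544
Denominator Σ(z_t−z̄)² = 451.7491
r_2 = 252.1544 / 451.7491 = 0.558

0.558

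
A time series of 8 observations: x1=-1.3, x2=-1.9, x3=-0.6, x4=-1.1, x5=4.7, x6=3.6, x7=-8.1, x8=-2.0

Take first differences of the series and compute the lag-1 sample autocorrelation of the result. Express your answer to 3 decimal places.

-0.331

First differences Δx: -0.6, 1.3, -0.5, 5.8, -1.1, -11.7, 6.1
Mean of differences = -0.1000
Numerator Σ(Δx_t−Δx̄)(Δx_{t+1}−Δx̄) = -69.8400
Denominator Σ(Δx_t−Δx̄)² = 211.1800
r_1(Δx) = -69.8400 / 211.1800 = -0.331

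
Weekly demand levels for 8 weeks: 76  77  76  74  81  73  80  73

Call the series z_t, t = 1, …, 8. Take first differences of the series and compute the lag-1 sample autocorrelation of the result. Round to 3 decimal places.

-0.802

First differences Δz: 1, -1, -2, 7, -8, 7, -7
Mean of differences = -0.4286
Numerator Σ(Δz_t−Δz̄)(Δz_{t+1}−Δz̄) = -172.8980
Denominator Σ(Δz_t−Δz̄)² = 215.7143
r_1(Δz) = -172.8980 / 215.7143 = -0.802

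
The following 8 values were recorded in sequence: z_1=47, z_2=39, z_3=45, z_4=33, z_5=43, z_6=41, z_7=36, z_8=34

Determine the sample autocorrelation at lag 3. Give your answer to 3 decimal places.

Mean z̄ = (47 + 39 + 45 + 33 + 43 + 41 + 36 + 34)/8 = 39.7500
Deviations from mean: 7.2500, -0.7500, 5.2500, -6.7500, 3.2500, 1.2500, -3.7500, -5.7500
Numerator Σ_{t=1}^{5}(z_t−z̄)(z_{t+3}−z̄) = -38.1875
Denominator Σ(z_t−z̄)² = 185.5000
r_3 = -38.1875 / 185.5000 = -0.206

-0.206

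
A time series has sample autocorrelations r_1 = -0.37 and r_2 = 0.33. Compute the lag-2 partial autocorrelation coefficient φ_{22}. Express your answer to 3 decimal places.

0.224

φ_{22} = (r_2 − r_1²) / (1 − r_1²)
r_1² = (-0.37)² = 0.1369
Numerator = 0.33 − 0.1369 = 0.1931; denominator = 1 − 0.1369 = 0.8631
φ_{22} = 0.1931 / 0.8631 = 0.224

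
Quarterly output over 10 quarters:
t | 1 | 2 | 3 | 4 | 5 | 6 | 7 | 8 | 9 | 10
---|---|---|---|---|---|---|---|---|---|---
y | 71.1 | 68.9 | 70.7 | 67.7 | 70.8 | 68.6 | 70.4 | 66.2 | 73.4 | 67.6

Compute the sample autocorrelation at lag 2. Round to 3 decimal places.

0.498

Mean ȳ = (71.1 + 68.9 + 70.7 + 67.7 + 70.8 + 68.6 + 70.4 + 66.2 + 73.4 + 67.6)/10 = 69.5400
Numerator Σ_{t=1}^{8}(y_t−ȳ)(y_{t+2}−ȳ) = 20.2008
Denominator Σ(y_t−ȳ)² = 40.6040
r_2 = 20.2008 / 40.6040 = 0.498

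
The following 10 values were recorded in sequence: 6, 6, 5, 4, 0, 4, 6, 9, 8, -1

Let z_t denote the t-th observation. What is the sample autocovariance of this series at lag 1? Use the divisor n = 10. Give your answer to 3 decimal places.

0.851

Mean z̄ = (6 + 6 + 5 + 4 + 0 + 4 + 6 + 9 + 8 − 1)/10 = 4.7000
Σ_{t=1}^{9}(z_t−z̄)(z_{t+1}−z̄) = 8.5100
γ_1 = 8.5100 / 10 = 0.851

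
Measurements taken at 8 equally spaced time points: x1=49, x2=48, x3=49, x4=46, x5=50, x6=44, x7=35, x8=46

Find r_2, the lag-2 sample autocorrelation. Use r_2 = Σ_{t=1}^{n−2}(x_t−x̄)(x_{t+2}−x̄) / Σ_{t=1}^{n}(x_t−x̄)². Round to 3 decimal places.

-0.138

Mean x̄ = (49 + 48 + 49 + 46 + 50 + 44 + 35 + 46)/8 = 45.8750
Deviations from mean: 3.1250, 2.1250, 3.1250, 0.1250, 4.1250, -1.8750, -10.8750, 0.1250
Σ(x_t−x̄)(x_{t+2}−x̄) = (9.7656) + (0.2656) + (12.8906) + (-0.2344) + (-44.8594) + (-0.2344) = -22.4063
Denominator Σ(x_t−x̄)² = 162.8750
r_2 = -22.4063 / 162.8750 = -0.138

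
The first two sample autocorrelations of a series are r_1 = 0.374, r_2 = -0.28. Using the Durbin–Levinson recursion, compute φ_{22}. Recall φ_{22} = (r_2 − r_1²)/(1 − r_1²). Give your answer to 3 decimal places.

-0.488

φ_{22} = (r_2 − r_1²) / (1 − r_1²)
r_1² = (0.374)² = 0.139876
Numerator = -0.28 − 0.1399 = -0.4199; denominator = 1 − 0.1399 = 0.8601
φ_{22} = -0.4199 / 0.8601 = -0.488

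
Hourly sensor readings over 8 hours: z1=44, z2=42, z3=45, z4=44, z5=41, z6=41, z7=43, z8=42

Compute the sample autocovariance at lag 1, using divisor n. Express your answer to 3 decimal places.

0.055

Mean z̄ = (44 + 42 + 45 + 44 + 41 + 41 + 43 + 42)/8 = 42.7500
Σ_{t=1}^{7}(z_t−z̄)(z_{t+1}−z̄) = 0.4375
γ_1 = 0.4375 / 8 = 0.055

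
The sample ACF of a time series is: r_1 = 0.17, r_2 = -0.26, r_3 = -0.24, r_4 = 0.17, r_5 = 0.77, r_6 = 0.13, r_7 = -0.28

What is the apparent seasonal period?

5

The largest autocorrelation is r_5 = 0.77; the remaining lags stay at or below 0.17.
The dominant spike at lag 5 indicates a seasonal period of 5.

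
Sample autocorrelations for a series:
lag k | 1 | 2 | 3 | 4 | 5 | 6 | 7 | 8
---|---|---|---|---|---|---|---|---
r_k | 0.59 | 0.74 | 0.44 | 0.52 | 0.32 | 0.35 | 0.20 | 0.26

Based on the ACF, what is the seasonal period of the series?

The largest autocorrelation is r_2 = 0.74; the remaining lags stay at or below 0.59.
The dominant spike at lag 2 indicates a seasonal period of 2.

2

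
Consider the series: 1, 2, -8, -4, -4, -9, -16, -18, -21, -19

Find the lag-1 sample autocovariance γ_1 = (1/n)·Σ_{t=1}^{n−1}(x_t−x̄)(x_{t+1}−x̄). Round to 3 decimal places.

Mean x̄ = (1 + 2 − 8 − 4 − 4 − 9 − 16 − 18 − 21 − 19)/10 = -9.6000
Σ_{t=1}^{9}(x_t−x̄)(x_{t+1}−x̄) = 438.0400
γ_1 = 438.0400 / 10 = 43.804

43.804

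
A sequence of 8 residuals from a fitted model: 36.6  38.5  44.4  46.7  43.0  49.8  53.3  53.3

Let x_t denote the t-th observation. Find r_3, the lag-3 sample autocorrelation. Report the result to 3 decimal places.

-0.029

Mean x̄ = (36.6 + 38.5 + 44.4 + 46.7 + 43.0 + 49.8 + 53.3 + 53.3)/8 = 45.7000
Deviations from mean: -9.1000, -7.2000, -1.3000, 1.0000, -2.7000, 4.1000, 7.6000, 7.6000
Numerator Σ_{t=1}^{5}(x_t−x̄)(x_{t+3}−x̄) = -7.9100
Denominator Σ(x_t−x̄)² = 276.9600
r_3 = -7.9100 / 276.9600 = -0.029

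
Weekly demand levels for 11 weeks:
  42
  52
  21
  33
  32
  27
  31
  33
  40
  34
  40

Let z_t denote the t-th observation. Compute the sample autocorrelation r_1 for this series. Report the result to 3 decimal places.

-0.060

Mean z̄ = (42 + 52 + 21 + 33 + 32 + 27 + 31 + 33 + 40 + 34 + 40)/11 = 35.0000
Numerator Σ_{t=1}^{10}(z_t−z̄)(z_{t+1}−z̄) = -41.0000
Denominator Σ(z_t−z̄)² = 682.0000
r_1 = -41.0000 / 682.0000 = -0.060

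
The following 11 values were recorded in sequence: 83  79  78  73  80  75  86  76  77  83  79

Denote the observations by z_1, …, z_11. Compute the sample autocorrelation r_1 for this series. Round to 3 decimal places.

-0.372

Mean z̄ = (83 + 79 + 78 + 73 + 80 + 75 + 86 + 76 + 77 + 83 + 79)/11 = 79.0000
Numerator Σ_{t=1}^{10}(z_t−z̄)(z_{t+1}−z̄) = -55.0000
Denominator Σ(z_t−z̄)² = 148.0000
r_1 = -55.0000 / 148.0000 = -0.372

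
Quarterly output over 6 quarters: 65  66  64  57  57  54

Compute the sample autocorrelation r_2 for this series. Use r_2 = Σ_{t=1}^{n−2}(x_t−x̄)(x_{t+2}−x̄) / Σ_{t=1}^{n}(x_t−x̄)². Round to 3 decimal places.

Mean x̄ = (65 + 66 + 64 + 57 + 57 + 54)/6 = 60.5000
Deviations from mean: 4.5000, 5.5000, 3.5000, -3.5000, -3.5000, -6.5000
Numerator Σ_{t=1}^{4}(x_t−x̄)(x_{t+2}−x̄) = 7.0000
Denominator Σ(x_t−x̄)² = 129.5000
r_2 = 7.0000 / 129.5000 = 0.054

0.054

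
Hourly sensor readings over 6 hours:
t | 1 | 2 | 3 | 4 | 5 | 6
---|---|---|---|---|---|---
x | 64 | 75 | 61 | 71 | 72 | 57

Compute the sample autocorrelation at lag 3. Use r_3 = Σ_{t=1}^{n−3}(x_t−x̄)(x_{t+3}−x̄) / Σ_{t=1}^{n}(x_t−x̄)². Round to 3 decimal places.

0.352

Mean x̄ = (64 + 75 + 61 + 71 + 72 + 57)/6 = 66.6667
Deviations from mean: -2.6667, 8.3333, -5.6667, 4.3333, 5.3333, -9.6667
Numerator Σ_{t=1}^{3}(x_t−x̄)(x_{t+3}−x̄) = 87.6667
Denominator Σ(x_t−x̄)² = 249.3333
r_3 = 87.6667 / 249.3333 = 0.352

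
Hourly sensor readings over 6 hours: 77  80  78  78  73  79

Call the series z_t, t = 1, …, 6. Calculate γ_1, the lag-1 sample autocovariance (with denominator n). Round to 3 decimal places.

-1.458

Mean z̄ = (77 + 80 + 78 + 78 + 73 + 79)/6 = 77.5000
Σ_{t=1}^{5}(z_t−z̄)(z_{t+1}−z̄) = -8.7500
γ_1 = -8.7500 / 6 = -1.458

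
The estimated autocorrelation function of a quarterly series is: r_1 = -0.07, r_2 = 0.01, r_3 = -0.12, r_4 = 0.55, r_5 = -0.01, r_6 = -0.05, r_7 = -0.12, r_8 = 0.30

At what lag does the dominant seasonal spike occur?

4

The largest autocorrelation is r_4 = 0.55, with a weaker echo at lag 8 (0.30); the remaining lags stay at or below 0.01.
The dominant spike at lag 4 indicates a seasonal period of 4.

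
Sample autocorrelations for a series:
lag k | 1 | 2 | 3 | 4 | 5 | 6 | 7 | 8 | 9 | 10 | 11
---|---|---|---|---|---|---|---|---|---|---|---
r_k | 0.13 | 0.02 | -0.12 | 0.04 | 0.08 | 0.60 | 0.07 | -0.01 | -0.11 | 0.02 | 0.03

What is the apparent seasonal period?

The largest autocorrelation is r_6 = 0.60; the remaining lags stay at or below 0.13.
The dominant spike at lag 6 indicates a seasonal period of 6.

6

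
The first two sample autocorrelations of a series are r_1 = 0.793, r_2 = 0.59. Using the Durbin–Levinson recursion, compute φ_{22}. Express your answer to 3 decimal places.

-0.105

φ_{22} = (r_2 − r_1²) / (1 − r_1²)
r_1² = (0.793)² = 0.628849
Numerator = 0.59 − 0.6288 = -0.0388; denominator = 1 − 0.6288 = 0.3712
φ_{22} = -0.0388 / 0.3712 = -0.105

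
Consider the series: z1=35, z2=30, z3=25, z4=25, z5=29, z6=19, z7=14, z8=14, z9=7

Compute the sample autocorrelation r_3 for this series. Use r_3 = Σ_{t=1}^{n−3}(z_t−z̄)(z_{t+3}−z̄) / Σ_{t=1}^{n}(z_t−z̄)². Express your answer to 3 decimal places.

Mean z̄ = (35 + 30 + 25 + 25 + 29 + 19 + 14 + 14 + 7)/9 = 22.0000
Numerator Σ_{t=1}^{6}(z_t−z̄)(z_{t+3}−z̄) = 51.0000
Denominator Σ(z_t−z̄)² = 662.0000
r_3 = 51.0000 / 662.0000 = 0.077

0.077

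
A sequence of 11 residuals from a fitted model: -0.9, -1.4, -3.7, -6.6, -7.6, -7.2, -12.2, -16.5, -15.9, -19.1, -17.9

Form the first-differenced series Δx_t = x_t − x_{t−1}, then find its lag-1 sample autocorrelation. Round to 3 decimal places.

First differences Δx: -0.5, -2.3, -2.9, -1.0, 0.4, -5.0, -4.3, 0.6, -3.2, 1.2
Mean of differences = -1.7000
Numerator Σ(Δx_t−Δx̄)(Δx_{t+1}−Δx̄) = -11.5000
Denominator Σ(Δx_t−Δx̄)² = 41.7400
r_1(Δx) = -11.5000 / 41.7400 = -0.276

-0.276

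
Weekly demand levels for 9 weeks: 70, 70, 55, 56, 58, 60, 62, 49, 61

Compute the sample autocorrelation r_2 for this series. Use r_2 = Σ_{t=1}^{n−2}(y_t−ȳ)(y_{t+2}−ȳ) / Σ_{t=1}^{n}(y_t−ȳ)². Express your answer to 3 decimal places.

-0.218

Mean ȳ = (70 + 70 + 55 + 56 + 58 + 60 + 62 + 49 + 61)/9 = 60.1111
Σ(y_t−ȳ)(y_{t+2}−ȳ) = (-50.5432) + (-40.6543) + (10.7901) + (0.4568) + (-3.9877) + (1.2346) + (1.6790) = -81.0247
Denominator Σ(y_t−ȳ)² = 370.8889
r_2 = -81.0247 / 370.8889 = -0.218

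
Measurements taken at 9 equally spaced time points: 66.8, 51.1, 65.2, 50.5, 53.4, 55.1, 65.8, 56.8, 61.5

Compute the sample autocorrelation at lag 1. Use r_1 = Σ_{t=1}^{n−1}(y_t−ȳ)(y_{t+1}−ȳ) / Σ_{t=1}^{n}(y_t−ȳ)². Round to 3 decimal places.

-0.445

Mean ȳ = (66.8 + 51.1 + 65.2 + 50.5 + 53.4 + 55.1 + 65.8 + 56.8 + 61.5)/9 = 58.4667
Numerator Σ_{t=1}^{8}(y_t−ȳ)(y_{t+1}−ȳ) = -149.1778
Denominator Σ(y_t−ȳ)² = 335.2800
r_1 = -149.1778 / 335.2800 = -0.445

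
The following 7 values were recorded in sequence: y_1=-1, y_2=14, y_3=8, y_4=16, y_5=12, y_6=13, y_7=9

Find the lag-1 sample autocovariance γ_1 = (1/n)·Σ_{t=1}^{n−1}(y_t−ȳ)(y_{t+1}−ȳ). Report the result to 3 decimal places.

Mean ȳ = (-1 + 14 + 8 + 16 + 12 + 13 + 9)/7 = 10.1429
Σ_{t=1}^{6}(y_t−ȳ)(y_{t+1}−ȳ) = -50.8776
γ_1 = -50.8776 / 7 = -7.268

-7.268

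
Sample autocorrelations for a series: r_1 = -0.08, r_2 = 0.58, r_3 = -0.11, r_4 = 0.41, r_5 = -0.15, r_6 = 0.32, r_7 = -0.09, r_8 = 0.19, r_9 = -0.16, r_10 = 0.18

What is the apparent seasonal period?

2

The largest autocorrelation is r_2 = 0.58, with weaker echoes at lags 4 (0.41), 6 (0.32), 8 (0.19) and 10 (0.18); the remaining lags stay at or below -0.08.
The dominant spike at lag 2 indicates a seasonal period of 2.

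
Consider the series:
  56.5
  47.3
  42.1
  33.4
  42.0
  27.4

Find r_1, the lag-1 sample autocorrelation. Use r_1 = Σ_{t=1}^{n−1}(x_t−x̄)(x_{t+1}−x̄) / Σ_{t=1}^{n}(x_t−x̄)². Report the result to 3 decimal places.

Mean x̄ = (56.5 + 47.3 + 42.1 + 33.4 + 42.0 + 27.4)/6 = 41.4500
Numerator Σ_{t=1}^{5}(x_t−x̄)(x_{t+1}−x̄) = 74.4575
Denominator Σ(x_t−x̄)² = 523.6550
r_1 = 74.4575 / 523.6550 = 0.142

0.142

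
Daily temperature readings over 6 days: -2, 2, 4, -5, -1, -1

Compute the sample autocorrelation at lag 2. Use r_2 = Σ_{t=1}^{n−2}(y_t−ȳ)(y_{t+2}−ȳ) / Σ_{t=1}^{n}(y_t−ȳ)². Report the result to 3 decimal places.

-0.364

Mean ȳ = (-2 + 2 + 4 − 5 − 1 − 1)/6 = -0.5000
Σ(y_t−ȳ)(y_{t+2}−ȳ) = (-6.7500) + (-11.2500) + (-2.2500) + (2.2500) = -18.0000
Denominator Σ(y_t−ȳ)² = 49.5000
r_2 = -18.0000 / 49.5000 = -0.364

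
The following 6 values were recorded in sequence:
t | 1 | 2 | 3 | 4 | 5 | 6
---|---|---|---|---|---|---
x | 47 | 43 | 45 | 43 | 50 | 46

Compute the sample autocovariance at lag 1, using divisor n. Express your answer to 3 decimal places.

Mean x̄ = (47 + 43 + 45 + 43 + 50 + 46)/6 = 45.6667
Deviations: 1.3333, -2.6667, -0.6667, -2.6667, 4.3333, 0.3333
Σ_{t=1}^{5}(x_t−x̄)(x_{t+1}−x̄) = -10.1111
γ_1 = -10.1111 / 6 = -1.685

-1.685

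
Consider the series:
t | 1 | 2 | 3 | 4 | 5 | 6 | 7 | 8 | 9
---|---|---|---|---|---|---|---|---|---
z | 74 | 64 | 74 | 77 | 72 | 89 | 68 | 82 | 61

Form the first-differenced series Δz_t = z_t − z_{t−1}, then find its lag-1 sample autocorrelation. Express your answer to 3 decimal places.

-0.689

First differences Δz: -10, 10, 3, -5, 17, -21, 14, -21
Mean of differences = -1.6250
Numerator Σ(Δz_t−Δz̄)(Δz_{t+1}−Δz̄) = -1088.3906
Denominator Σ(Δz_t−Δz̄)² = 1579.8750
r_1(Δz) = -1088.3906 / 1579.8750 = -0.689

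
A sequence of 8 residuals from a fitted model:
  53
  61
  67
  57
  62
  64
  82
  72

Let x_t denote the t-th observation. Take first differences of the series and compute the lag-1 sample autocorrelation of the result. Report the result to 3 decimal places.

First differences Δx: 8, 6, -10, 5, 2, 18, -10
Mean of differences = 2.7143
Numerator Σ(Δx_t−Δx̄)(Δx_{t+1}−Δx̄) = -260.3673
Denominator Σ(Δx_t−Δx̄)² = 601.4286
r_1(Δx) = -260.3673 / 601.4286 = -0.433

-0.433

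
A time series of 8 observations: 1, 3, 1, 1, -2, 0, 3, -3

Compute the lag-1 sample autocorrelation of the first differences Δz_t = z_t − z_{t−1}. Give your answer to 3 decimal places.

-0.350

First differences Δz: 2, -2, 0, -3, 2, 3, -6
Mean of differences = -0.5714
Numerator Σ(Δz_t−Δz̄)(Δz_{t+1}−Δz̄) = -22.3265
Denominator Σ(Δz_t−Δz̄)² = 63.7143
r_1(Δz) = -22.3265 / 63.7143 = -0.350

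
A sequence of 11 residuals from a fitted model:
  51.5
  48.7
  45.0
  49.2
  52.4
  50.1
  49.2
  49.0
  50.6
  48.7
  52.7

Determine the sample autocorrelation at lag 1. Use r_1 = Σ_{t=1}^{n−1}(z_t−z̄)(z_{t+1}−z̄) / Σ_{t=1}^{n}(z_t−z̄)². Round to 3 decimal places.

0.017

Mean z̄ = (51.5 + 48.7 + 45.0 + 49.2 + 52.4 + 50.1 + 49.2 + 49.0 + 50.6 + 48.7 + 52.7)/11 = 49.7364
Numerator Σ_{t=1}^{10}(z_t−z̄)(z_{t+1}−z̄) = 0.7587
Denominator Σ(z_t−z̄)² = 45.5655
r_1 = 0.7587 / 45.5655 = 0.017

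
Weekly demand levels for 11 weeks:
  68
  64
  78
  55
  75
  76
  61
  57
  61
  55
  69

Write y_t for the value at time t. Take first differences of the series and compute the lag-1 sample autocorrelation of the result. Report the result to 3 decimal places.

First differences Δy: -4, 14, -23, 20, 1, -15, -4, 4, -6, 14
Mean of differences = 0.1000
Numerator Σ(Δy_t−Δȳ)(Δy_{t+1}−Δȳ) = -896.1100
Denominator Σ(Δy_t−Δȳ)² = 1630.9000
r_1(Δy) = -896.1100 / 1630.9000 = -0.549

-0.549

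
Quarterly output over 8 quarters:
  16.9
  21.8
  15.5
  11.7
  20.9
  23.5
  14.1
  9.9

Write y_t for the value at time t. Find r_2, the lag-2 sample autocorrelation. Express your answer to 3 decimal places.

Mean ȳ = (16.9 + 21.8 + 15.5 + 11.7 + 20.9 + 23.5 + 14.1 + 9.9)/8 = 16.7875
Deviations from mean: 0.1125, 5.0125, -1.2875, -5.0875, 4.1125, 6.7125, -2.6875, -6.8875
Σ(y_t−ȳ)(y_{t+2}−ȳ) = (-0.1448) + (-25.5011) + (-5.2948) + (-34.1498) + (-11.0523) + (-46.2323) = -122.3753
Denominator Σ(y_t−ȳ)² = 169.3088
r_2 = -122.3753 / 169.3088 = -0.723

-0.723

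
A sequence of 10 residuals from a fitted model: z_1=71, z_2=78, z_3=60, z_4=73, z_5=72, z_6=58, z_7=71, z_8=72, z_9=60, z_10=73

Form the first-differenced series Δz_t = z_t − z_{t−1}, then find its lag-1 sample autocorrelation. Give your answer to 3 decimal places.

-0.567

First differences Δz: 7, -18, 13, -1, -14, 13, 1, -12, 13
Mean of differences = 0.2222
Numerator Σ(Δz_t−Δz̄)(Δz_{t+1}−Δz̄) = -692.0494
Denominator Σ(Δz_t−Δz̄)² = 1221.5556
r_1(Δz) = -692.0494 / 1221.5556 = -0.567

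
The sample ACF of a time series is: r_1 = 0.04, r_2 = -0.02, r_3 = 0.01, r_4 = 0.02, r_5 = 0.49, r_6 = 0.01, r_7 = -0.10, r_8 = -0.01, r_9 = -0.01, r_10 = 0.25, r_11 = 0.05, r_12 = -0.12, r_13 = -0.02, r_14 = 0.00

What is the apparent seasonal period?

5

The largest autocorrelation is r_5 = 0.49, with a weaker echo at lag 10 (0.25); the remaining lags stay at or below 0.05.
The dominant spike at lag 5 indicates a seasonal period of 5.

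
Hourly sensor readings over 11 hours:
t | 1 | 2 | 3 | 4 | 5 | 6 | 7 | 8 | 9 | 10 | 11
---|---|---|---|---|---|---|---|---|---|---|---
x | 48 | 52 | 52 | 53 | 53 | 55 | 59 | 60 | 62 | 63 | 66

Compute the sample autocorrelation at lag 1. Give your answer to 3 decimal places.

0.666

Mean x̄ = (48 + 52 + 52 + 53 + 53 + 55 + 59 + 60 + 62 + 63 + 66)/11 = 56.6364
Numerator Σ_{t=1}^{10}(x_t−x̄)(x_{t+1}−x̄) = 213.4132
Denominator Σ(x_t−x̄)² = 320.5455
r_1 = 213.4132 / 320.5455 = 0.666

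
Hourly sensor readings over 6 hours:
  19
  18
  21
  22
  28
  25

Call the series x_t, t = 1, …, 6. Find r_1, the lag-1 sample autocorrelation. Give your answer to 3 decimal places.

0.477

Mean x̄ = (19 + 18 + 21 + 22 + 28 + 25)/6 = 22.1667
Σ(x_t−x̄)(x_{t+1}−x̄) = (13.1944) + (4.8611) + (0.1944) + (-0.9722) + (16.5278) = 33.8056
Denominator Σ(x_t−x̄)² = 70.8333
r_1 = 33.8056 / 70.8333 = 0.477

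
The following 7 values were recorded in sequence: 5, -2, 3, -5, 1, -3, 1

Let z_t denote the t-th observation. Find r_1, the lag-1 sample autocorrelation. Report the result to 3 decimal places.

Mean z̄ = (5 − 2 + 3 − 5 + 1 − 3 + 1)/7 = 0.0000
Deviations from mean: 5.0000, -2.0000, 3.0000, -5.0000, 1.0000, -3.0000, 1.0000
Σ(z_t−z̄)(z_{t+1}−z̄) = (-10.0000) + (-6.0000) + (-15.0000) + (-5.0000) + (-3.0000) + (-3.0000) = -42.0000
Denominator Σ(z_t−z̄)² = 74.0000
r_1 = -42.0000 / 74.0000 = -0.568

-0.568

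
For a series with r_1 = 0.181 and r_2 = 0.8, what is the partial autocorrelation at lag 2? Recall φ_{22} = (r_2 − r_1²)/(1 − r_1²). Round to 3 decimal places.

φ_{22} = (r_2 − r_1²) / (1 − r_1²)
r_1² = (0.181)² = 0.032761
Numerator = 0.8 − 0.0328 = 0.7672; denominator = 1 − 0.0328 = 0.9672
φ_{22} = 0.7672 / 0.9672 = 0.793

0.793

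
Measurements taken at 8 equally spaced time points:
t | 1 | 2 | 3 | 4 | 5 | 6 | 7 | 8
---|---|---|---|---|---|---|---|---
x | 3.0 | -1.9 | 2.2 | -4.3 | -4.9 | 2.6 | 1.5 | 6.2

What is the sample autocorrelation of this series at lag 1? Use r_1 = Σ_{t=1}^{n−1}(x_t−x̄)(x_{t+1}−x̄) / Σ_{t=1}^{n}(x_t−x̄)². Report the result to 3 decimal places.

0.043

Mean x̄ = (3.0 − 1.9 + 2.2 − 4.3 − 4.9 + 2.6 + 1.5 + 6.2)/8 = 0.5500
Deviations from mean: 2.4500, -2.4500, 1.6500, -4.8500, -5.4500, 2.0500, 0.9500, 5.6500
Σ(x_t−x̄)(x_{t+1}−x̄) = (-6.0025) + (-4.0425) + (-8.0025) + (26.4325) + (-11.1725) + (1.9475) + (5.3675) = 4.5275
Denominator Σ(x_t−x̄)² = 104.9800
r_1 = 4.5275 / 104.9800 = 0.043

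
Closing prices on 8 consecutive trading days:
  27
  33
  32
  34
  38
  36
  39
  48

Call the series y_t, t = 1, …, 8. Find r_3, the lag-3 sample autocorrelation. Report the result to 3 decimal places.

Mean ȳ = (27 + 33 + 32 + 34 + 38 + 36 + 39 + 48)/8 = 35.8750
Deviations from mean: -8.8750, -2.8750, -3.8750, -1.8750, 2.1250, 0.1250, 3.1250, 12.1250
Numerator Σ_{t=1}^{5}(y_t−ȳ)(y_{t+3}−ȳ) = 29.9531
Denominator Σ(y_t−ȳ)² = 266.8750
r_3 = 29.9531 / 266.8750 = 0.112

0.112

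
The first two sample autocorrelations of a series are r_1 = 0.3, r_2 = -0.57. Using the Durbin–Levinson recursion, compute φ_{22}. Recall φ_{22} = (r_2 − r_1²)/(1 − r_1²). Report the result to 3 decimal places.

-0.725

φ_{22} = (r_2 − r_1²) / (1 − r_1²)
r_1² = (0.3)² = 0.09
Numerator = -0.57 − 0.0900 = -0.6600; denominator = 1 − 0.0900 = 0.9100
φ_{22} = -0.6600 / 0.9100 = -0.725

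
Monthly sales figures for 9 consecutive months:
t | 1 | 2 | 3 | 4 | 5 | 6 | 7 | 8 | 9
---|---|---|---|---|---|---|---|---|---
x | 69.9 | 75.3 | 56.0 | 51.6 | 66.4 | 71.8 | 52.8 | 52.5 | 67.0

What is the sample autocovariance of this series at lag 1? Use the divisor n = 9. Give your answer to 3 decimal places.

Mean x̄ = (69.9 + 75.3 + 56.0 + 51.6 + 66.4 + 71.8 + 52.8 + 52.5 + 67.0)/9 = 62.5889
Σ_{t=1}^{8}(x_t−x̄)(x_{t+1}−x̄) = 38.8988
γ_1 = 38.8988 / 9 = 4.322

4.322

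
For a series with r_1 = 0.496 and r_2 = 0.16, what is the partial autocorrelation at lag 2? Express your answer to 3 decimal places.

-0.114

φ_{22} = (r_2 − r_1²) / (1 − r_1²)
r_1² = (0.496)² = 0.246016
Numerator = 0.16 − 0.2460 = -0.0860; denominator = 1 − 0.2460 = 0.7540
φ_{22} = -0.0860 / 0.7540 = -0.114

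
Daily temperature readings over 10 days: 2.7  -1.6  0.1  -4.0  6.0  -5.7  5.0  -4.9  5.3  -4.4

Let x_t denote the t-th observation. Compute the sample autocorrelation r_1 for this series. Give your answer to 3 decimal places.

-0.868

Mean x̄ = (2.7 − 1.6 + 0.1 − 4.0 + 6.0 − 5.7 + 5.0 − 4.9 + 5.3 − 4.4)/10 = -0.1500
Numerator Σ_{t=1}^{9}(x_t−x̄)(x_{t+1}−x̄) = -165.3625
Denominator Σ(x_t−x̄)² = 190.5850
r_1 = -165.3625 / 190.5850 = -0.868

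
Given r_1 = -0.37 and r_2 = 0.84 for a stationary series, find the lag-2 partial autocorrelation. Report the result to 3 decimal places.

φ_{22} = (r_2 − r_1²) / (1 − r_1²)
r_1² = (-0.37)² = 0.1369
Numerator = 0.84 − 0.1369 = 0.7031; denominator = 1 − 0.1369 = 0.8631
φ_{22} = 0.7031 / 0.8631 = 0.815

0.815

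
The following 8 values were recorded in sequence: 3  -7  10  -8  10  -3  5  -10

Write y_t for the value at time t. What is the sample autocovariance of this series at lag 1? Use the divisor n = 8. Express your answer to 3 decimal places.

-43.250

Mean ȳ = (3 − 7 + 10 − 8 + 10 − 3 + 5 − 10)/8 = 0.0000
Deviations: 3.0000, -7.0000, 10.0000, -8.0000, 10.0000, -3.0000, 5.0000, -10.0000
Σ_{t=1}^{7}(y_t−ȳ)(y_{t+1}−ȳ) = -346.0000
γ_1 = -346.0000 / 8 = -43.250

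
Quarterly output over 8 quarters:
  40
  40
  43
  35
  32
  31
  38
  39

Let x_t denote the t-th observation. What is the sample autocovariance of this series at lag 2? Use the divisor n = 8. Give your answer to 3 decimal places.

-2.672

Mean x̄ = (40 + 40 + 43 + 35 + 32 + 31 + 38 + 39)/8 = 37.2500
Σ_{t=1}^{6}(x_t−x̄)(x_{t+2}−x̄) = -21.3750
γ_2 = -21.3750 / 8 = -2.672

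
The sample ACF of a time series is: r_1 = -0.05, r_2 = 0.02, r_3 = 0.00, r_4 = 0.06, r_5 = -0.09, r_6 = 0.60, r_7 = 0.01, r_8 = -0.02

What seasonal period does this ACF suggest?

6

The largest autocorrelation is r_6 = 0.60; the remaining lags stay at or below 0.06.
The dominant spike at lag 6 indicates a seasonal period of 6.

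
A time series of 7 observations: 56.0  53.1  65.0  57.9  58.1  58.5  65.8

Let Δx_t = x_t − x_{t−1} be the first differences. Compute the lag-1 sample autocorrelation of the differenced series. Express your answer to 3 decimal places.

-0.542

First differences Δx: -2.9, 11.9, -7.1, 0.2, 0.4, 7.3
Mean of differences = 1.6333
Numerator Σ(Δx_t−Δx̄)(Δx_{t+1}−Δx̄) = -128.9078
Denominator Σ(Δx_t−Δx̄)² = 237.9133
r_1(Δx) = -128.9078 / 237.9133 = -0.542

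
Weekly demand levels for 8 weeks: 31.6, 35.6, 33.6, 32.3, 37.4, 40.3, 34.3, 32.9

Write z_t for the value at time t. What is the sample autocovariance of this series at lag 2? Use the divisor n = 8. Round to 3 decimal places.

-3.321

Mean z̄ = (31.6 + 35.6 + 33.6 + 32.3 + 37.4 + 40.3 + 34.3 + 32.9)/8 = 34.7500
Deviations: -3.1500, 0.8500, -1.1500, -2.4500, 2.6500, 5.5500, -0.4500, -1.8500
Σ_{t=1}^{6}(z_t−z̄)(z_{t+2}−z̄) = -26.5650
γ_2 = -26.5650 / 8 = -3.321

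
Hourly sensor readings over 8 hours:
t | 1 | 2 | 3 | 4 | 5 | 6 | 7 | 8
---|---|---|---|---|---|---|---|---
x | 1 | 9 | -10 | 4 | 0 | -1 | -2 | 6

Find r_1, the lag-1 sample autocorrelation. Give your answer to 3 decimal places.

-0.566

Mean x̄ = (1 + 9 − 10 + 4 + 0 − 1 − 2 + 6)/8 = 0.8750
Deviations from mean: 0.1250, 8.1250, -10.8750, 3.1250, -0.8750, -1.8750, -2.8750, 5.1250
Σ(x_t−x̄)(x_{t+1}−x̄) = (1.0156) + (-88.3594) + (-33.9844) + (-2.7344) + (1.6406) + (5.3906) + (-14.7344) = -131.7656
Denominator Σ(x_t−x̄)² = 232.8750
r_1 = -131.7656 / 232.8750 = -0.566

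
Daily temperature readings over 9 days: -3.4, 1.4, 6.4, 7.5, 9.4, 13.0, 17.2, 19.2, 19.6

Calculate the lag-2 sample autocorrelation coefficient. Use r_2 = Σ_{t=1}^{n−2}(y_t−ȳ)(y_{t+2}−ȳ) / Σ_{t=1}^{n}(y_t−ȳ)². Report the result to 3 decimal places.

0.307

Mean ȳ = (-3.4 + 1.4 + 6.4 + 7.5 + 9.4 + 13.0 + 17.2 + 19.2 + 19.6)/9 = 10.0333
Σ(y_t−ȳ)(y_{t+2}−ȳ) = (48.8078) + (21.8711) + (2.3011) + (-7.5156) + (-4.5389) + (27.1944) + (68.5611) = 156.6811
Denominator Σ(y_t−ȳ)² = 510.7200
r_2 = 156.6811 / 510.7200 = 0.307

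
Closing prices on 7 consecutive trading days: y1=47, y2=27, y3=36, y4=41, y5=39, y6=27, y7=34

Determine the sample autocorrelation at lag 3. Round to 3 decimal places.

0.058

Mean ȳ = (47 + 27 + 36 + 41 + 39 + 27 + 34)/7 = 35.8571
Numerator Σ_{t=1}^{4}(y_t−ȳ)(y_{t+3}−ȳ) = 18.6531
Denominator Σ(y_t−ȳ)² = 320.8571
r_3 = 18.6531 / 320.8571 = 0.058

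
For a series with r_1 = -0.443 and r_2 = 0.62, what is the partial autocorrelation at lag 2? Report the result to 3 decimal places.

φ_{22} = (r_2 − r_1²) / (1 − r_1²)
r_1² = (-0.443)² = 0.196249
Numerator = 0.62 − 0.1962 = 0.4238; denominator = 1 − 0.1962 = 0.8038
φ_{22} = 0.4238 / 0.8038 = 0.527

0.527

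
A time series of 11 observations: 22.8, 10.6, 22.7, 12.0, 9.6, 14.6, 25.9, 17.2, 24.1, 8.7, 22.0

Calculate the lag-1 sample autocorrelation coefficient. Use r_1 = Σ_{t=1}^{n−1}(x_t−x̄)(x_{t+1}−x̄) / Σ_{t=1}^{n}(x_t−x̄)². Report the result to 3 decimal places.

-0.394

Mean x̄ = (22.8 + 10.6 + 22.7 + 12.0 + 9.6 + 14.6 + 25.9 + 17.2 + 24.1 + 8.7 + 22.0)/11 = 17.2909
Numerator Σ_{t=1}^{10}(x_t−x̄)(x_{t+1}−x̄) = -163.8037
Denominator Σ(x_t−x̄)² = 415.2291
r_1 = -163.8037 / 415.2291 = -0.394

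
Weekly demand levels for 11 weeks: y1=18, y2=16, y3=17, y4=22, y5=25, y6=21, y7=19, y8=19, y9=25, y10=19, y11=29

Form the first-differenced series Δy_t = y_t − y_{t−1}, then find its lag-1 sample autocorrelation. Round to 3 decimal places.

-0.395

First differences Δy: -2, 1, 5, 3, -4, -2, 0, 6, -6, 10
Mean of differences = 1.1000
Numerator Σ(Δy_t−Δȳ)(Δy_{t+1}−Δȳ) = -86.5100
Denominator Σ(Δy_t−Δȳ)² = 218.9000
r_1(Δy) = -86.5100 / 218.9000 = -0.395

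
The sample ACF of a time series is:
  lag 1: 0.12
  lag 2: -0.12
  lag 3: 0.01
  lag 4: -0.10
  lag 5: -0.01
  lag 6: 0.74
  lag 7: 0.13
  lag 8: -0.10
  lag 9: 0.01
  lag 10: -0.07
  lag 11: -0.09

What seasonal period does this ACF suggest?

The largest autocorrelation is r_6 = 0.74; the remaining lags stay at or below 0.13.
The dominant spike at lag 6 indicates a seasonal period of 6.

6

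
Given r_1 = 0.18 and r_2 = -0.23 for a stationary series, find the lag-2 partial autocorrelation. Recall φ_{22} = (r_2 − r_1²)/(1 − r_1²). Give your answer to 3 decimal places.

-0.271

φ_{22} = (r_2 − r_1²) / (1 − r_1²)
r_1² = (0.18)² = 0.0324
Numerator = -0.23 − 0.0324 = -0.2624; denominator = 1 − 0.0324 = 0.9676
φ_{22} = -0.2624 / 0.9676 = -0.271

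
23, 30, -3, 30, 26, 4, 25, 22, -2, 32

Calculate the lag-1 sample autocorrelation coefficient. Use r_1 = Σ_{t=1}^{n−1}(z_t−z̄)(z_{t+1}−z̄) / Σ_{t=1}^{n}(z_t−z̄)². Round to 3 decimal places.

-0.528

Mean z̄ = (23 + 30 − 3 + 30 + 26 + 4 + 25 + 22 − 2 + 32)/10 = 18.7000
Numerator Σ_{t=1}^{9}(z_t−z̄)(z_{t+1}−z̄) = -882.0900
Denominator Σ(z_t−z̄)² = 1670.1000
r_1 = -882.0900 / 1670.1000 = -0.528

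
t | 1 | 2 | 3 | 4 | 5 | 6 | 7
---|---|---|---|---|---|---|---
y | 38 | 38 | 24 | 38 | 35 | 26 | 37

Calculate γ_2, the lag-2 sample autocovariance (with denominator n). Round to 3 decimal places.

Mean ȳ = (38 + 38 + 24 + 38 + 35 + 26 + 37)/7 = 33.7143
Deviations: 4.2857, 4.2857, -9.7143, 4.2857, 1.2857, -7.7143, 3.2857
Σ_{t=1}^{5}(y_t−ȳ)(y_{t+2}−ȳ) = -64.5918
γ_2 = -64.5918 / 7 = -9.227

-9.227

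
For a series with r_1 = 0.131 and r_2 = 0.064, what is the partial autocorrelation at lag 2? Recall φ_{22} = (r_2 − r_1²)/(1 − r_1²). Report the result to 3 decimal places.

0.048

φ_{22} = (r_2 − r_1²) / (1 − r_1²)
r_1² = (0.131)² = 0.017161
Numerator = 0.064 − 0.0172 = 0.0468; denominator = 1 − 0.0172 = 0.9828
φ_{22} = 0.0468 / 0.9828 = 0.048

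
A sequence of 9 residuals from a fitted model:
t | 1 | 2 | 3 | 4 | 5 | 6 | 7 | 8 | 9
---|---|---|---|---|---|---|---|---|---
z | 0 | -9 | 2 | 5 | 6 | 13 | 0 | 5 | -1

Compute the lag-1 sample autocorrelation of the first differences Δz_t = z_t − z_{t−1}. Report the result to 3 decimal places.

-0.489

First differences Δz: -9, 11, 3, 1, 7, -13, 5, -6
Mean of differences = -0.1250
Numerator Σ(Δz_t−Δz̄)(Δz_{t+1}−Δz̄) = -240.2656
Denominator Σ(Δz_t−Δz̄)² = 490.8750
r_1(Δz) = -240.2656 / 490.8750 = -0.489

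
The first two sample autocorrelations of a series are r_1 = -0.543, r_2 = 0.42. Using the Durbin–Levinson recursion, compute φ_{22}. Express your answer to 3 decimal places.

φ_{22} = (r_2 − r_1²) / (1 − r_1²)
r_1² = (-0.543)² = 0.294849
Numerator = 0.42 − 0.2948 = 0.1252; denominator = 1 − 0.2948 = 0.7052
φ_{22} = 0.1252 / 0.7052 = 0.177

0.177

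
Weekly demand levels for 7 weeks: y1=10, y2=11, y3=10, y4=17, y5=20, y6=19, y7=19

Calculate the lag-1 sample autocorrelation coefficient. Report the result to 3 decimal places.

0.597

Mean ȳ = (10 + 11 + 10 + 17 + 20 + 19 + 19)/7 = 15.1429
Σ(y_t−ȳ)(y_{t+1}−ȳ) = (21.3061) + (21.3061) + (-9.5510) + (9.0204) + (18.7347) + (14.8776) = 75.6939
Denominator Σ(y_t−ȳ)² = 126.8571
r_1 = 75.6939 / 126.8571 = 0.597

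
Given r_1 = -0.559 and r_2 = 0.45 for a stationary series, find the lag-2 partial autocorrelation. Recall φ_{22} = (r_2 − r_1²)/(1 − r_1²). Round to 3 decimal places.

φ_{22} = (r_2 − r_1²) / (1 − r_1²)
r_1² = (-0.559)² = 0.312481
Numerator = 0.45 − 0.3125 = 0.1375; denominator = 1 − 0.3125 = 0.6875
φ_{22} = 0.1375 / 0.6875 = 0.200

0.200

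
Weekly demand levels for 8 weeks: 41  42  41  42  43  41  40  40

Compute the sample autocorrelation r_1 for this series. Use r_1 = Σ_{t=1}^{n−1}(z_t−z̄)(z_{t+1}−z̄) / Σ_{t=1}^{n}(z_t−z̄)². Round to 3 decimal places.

Mean z̄ = (41 + 42 + 41 + 42 + 43 + 41 + 40 + 40)/8 = 41.2500
Σ(z_t−z̄)(z_{t+1}−z̄) = (-0.1875) + (-0.1875) + (-0.1875) + (1.3125) + (-0.4375) + (0.3125) + (1.5625) = 2.1875
Denominator Σ(z_t−z̄)² = 7.5000
r_1 = 2.1875 / 7.5000 = 0.292

0.292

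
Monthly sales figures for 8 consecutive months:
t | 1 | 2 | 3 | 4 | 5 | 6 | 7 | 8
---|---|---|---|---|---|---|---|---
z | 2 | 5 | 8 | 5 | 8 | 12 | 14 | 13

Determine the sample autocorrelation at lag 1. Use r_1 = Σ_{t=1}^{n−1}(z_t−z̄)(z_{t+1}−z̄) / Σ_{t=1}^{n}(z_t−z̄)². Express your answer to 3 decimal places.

0.542

Mean z̄ = (2 + 5 + 8 + 5 + 8 + 12 + 14 + 13)/8 = 8.3750
Deviations from mean: -6.3750, -3.3750, -0.3750, -3.3750, -0.3750, 3.6250, 5.6250, 4.6250
Σ(z_t−z̄)(z_{t+1}−z̄) = (21.5156) + (1.2656) + (1.2656) + (1.2656) + (-1.3594) + (20.3906) + (26.0156) = 70.3594
Denominator Σ(z_t−z̄)² = 129.8750
r_1 = 70.3594 / 129.8750 = 0.542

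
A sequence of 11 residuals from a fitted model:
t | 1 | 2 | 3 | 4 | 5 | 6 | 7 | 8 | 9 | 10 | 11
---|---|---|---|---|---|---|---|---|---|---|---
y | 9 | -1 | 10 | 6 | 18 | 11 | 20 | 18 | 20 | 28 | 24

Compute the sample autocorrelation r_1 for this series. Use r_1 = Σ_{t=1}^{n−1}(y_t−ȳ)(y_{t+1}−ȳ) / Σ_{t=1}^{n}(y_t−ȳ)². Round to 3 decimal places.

Mean ȳ = (9 − 1 + 10 + 6 + 18 + 11 + 20 + 18 + 20 + 28 + 24)/11 = 14.8182
Numerator Σ_{t=1}^{10}(y_t−ȳ)(y_{t+1}−ȳ) = 373.0579
Denominator Σ(y_t−ȳ)² = 731.6364
r_1 = 373.0579 / 731.6364 = 0.510

0.510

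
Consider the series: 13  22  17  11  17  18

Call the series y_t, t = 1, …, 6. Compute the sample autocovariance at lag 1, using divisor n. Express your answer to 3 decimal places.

-3.519

Mean ȳ = (13 + 22 + 17 + 11 + 17 + 18)/6 = 16.3333
Σ_{t=1}^{5}(y_t−ȳ)(y_{t+1}−ȳ) = -21.1111
γ_1 = -21.1111 / 6 = -3.519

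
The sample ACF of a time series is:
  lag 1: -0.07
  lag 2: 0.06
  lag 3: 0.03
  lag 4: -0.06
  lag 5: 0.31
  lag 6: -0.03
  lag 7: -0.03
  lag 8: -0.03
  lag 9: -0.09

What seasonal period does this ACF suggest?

The largest autocorrelation is r_5 = 0.31; the remaining lags stay at or below 0.06.
The dominant spike at lag 5 indicates a seasonal period of 5.

5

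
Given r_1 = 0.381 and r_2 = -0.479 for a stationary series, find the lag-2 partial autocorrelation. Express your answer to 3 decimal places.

φ_{22} = (r_2 − r_1²) / (1 − r_1²)
r_1² = (0.381)² = 0.145161
Numerator = -0.479 − 0.1452 = -0.6242; denominator = 1 − 0.1452 = 0.8548
φ_{22} = -0.6242 / 0.8548 = -0.730

-0.730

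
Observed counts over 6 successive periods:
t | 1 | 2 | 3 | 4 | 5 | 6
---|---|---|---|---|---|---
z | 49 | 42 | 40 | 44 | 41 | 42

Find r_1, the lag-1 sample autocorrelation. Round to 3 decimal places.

-0.115

Mean z̄ = (49 + 42 + 40 + 44 + 41 + 42)/6 = 43.0000
Deviations from mean: 6.0000, -1.0000, -3.0000, 1.0000, -2.0000, -1.0000
Numerator Σ_{t=1}^{5}(z_t−z̄)(z_{t+1}−z̄) = -6.0000
Denominator Σ(z_t−z̄)² = 52.0000
r_1 = -6.0000 / 52.0000 = -0.115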